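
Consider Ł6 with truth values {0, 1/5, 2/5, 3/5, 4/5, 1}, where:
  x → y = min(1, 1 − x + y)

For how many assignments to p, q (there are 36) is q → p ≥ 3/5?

30

value 1: 21 assignments (counts)
value 4/5: 5 assignments (counts)
value 3/5: 4 assignments (counts)
value 2/5: 3 assignments
value 1/5: 2 assignments
value 0: 1 assignment
So 30 of the 36 assignments meet the threshold.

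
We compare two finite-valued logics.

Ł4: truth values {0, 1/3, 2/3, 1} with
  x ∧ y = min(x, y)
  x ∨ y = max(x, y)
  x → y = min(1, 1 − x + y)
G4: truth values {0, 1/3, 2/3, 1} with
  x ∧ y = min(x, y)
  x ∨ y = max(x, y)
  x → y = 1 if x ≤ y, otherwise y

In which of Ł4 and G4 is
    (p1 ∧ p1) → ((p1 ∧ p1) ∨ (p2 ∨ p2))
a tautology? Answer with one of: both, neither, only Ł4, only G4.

In Ł4: every assignment gives 1 — tautology.
In G4: every assignment gives 1 — tautology.

both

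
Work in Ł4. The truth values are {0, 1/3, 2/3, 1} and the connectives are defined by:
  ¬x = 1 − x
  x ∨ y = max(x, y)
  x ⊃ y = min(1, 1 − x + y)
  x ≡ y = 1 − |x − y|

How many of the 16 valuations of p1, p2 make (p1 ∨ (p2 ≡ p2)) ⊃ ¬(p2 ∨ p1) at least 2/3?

p1 = 0, p2 = 0 ↦ 1  ≥
p1 = 0, p2 = 1/3 ↦ 2/3  ≥
p1 = 0, p2 = 2/3 ↦ 1/3  <
p1 = 0, p2 = 1 ↦ 0  <
p1 = 1/3, p2 = 0 ↦ 2/3  ≥
p1 = 1/3, p2 = 1/3 ↦ 2/3  ≥
p1 = 1/3, p2 = 2/3 ↦ 1/3  <
p1 = 1/3, p2 = 1 ↦ 0  <
p1 = 2/3, p2 = 0 ↦ 1/3  <
p1 = 2/3, p2 = 1/3 ↦ 1/3  <
p1 = 2/3, p2 = 2/3 ↦ 1/3  <
p1 = 2/3, p2 = 1 ↦ 0  <
p1 = 1, p2 = 0 ↦ 0  <
p1 = 1, p2 = 1/3 ↦ 0  <
p1 = 1, p2 = 2/3 ↦ 0  <
p1 = 1, p2 = 1 ↦ 0  <
So 4 of the 16 assignments meet the threshold.

4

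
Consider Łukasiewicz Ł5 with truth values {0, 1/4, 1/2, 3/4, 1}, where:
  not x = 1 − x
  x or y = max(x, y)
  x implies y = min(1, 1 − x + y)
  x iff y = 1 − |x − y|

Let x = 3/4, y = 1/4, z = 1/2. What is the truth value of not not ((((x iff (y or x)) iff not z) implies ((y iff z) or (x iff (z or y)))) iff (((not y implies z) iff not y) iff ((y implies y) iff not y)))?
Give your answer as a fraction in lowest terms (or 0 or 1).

y or x = 1/4 or 3/4 = 3/4
x iff (y or x) = 3/4 iff 3/4 = 1
not z = not 1/2 = 1/2
(x iff (y or x)) iff not z = 1 iff 1/2 = 1/2
y iff z = 1/4 iff 1/2 = 3/4
z or y = 1/2 or 1/4 = 1/2
x iff (z or y) = 3/4 iff 1/2 = 3/4
(y iff z) or (x iff (z or y)) = 3/4 or 3/4 = 3/4
((x iff (y or x)) iff not z) implies ((y iff z) or (x iff (z or y))) = 1/2 implies 3/4 = 1
not y = not 1/4 = 3/4
not y implies z = 3/4 implies 1/2 = 3/4
not y = not 1/4 = 3/4
(not y implies z) iff not y = 3/4 iff 3/4 = 1
y implies y = 1/4 implies 1/4 = 1
not y = not 1/4 = 3/4
(y implies y) iff not y = 1 iff 3/4 = 3/4
((not y implies z) iff not y) iff ((y implies y) iff not y) = 1 iff 3/4 = 3/4
(((x iff (y or x)) iff not z) implies ((y iff z) or (x iff (z or y)))) iff (((not y implies z) iff not y) iff ((y implies y) iff not y)) = 1 iff 3/4 = 3/4
not ((((x iff (y or x)) iff not z) implies ((y iff z) or (x iff (z or y)))) iff (((not y implies z) iff not y) iff ((y implies y) iff not y))) = not 3/4 = 1/4
not not ((((x iff (y or x)) iff not z) implies ((y iff z) or (x iff (z or y)))) iff (((not y implies z) iff not y) iff ((y implies y) iff not y))) = not 1/4 = 3/4

3/4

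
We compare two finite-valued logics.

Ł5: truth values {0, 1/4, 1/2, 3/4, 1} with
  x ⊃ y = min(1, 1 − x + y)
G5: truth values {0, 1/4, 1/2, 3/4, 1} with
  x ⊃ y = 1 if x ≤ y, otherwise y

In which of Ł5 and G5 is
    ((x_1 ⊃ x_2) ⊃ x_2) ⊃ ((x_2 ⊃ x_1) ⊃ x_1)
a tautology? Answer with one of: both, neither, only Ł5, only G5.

In Ł5: every assignment gives 1 — tautology.
In G5: at x_1 = 1/4, x_2 = 0 the value is 1/4 — not a tautology.

only Ł5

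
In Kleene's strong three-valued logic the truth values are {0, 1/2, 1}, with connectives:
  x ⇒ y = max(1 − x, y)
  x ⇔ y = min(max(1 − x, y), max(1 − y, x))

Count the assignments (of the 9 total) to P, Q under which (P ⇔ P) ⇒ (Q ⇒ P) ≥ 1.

5

P = 0, Q = 0 ↦ 1  ≥
P = 0, Q = 1/2 ↦ 1/2  <
P = 0, Q = 1 ↦ 0  <
P = 1/2, Q = 0 ↦ 1  ≥
P = 1/2, Q = 1/2 ↦ 1/2  <
P = 1/2, Q = 1 ↦ 1/2  <
P = 1, Q = 0 ↦ 1  ≥
P = 1, Q = 1/2 ↦ 1  ≥
P = 1, Q = 1 ↦ 1  ≥
So 5 of the 9 assignments meet the threshold.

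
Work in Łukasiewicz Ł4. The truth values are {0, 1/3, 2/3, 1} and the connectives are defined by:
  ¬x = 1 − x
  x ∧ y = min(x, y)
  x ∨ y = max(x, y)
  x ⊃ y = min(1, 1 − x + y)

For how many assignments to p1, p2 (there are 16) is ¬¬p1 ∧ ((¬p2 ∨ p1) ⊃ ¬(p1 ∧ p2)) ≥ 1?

1

p1 = 0, p2 = 0 ↦ 0  <
p1 = 0, p2 = 1/3 ↦ 0  <
p1 = 0, p2 = 2/3 ↦ 0  <
p1 = 0, p2 = 1 ↦ 0  <
p1 = 1/3, p2 = 0 ↦ 1/3  <
p1 = 1/3, p2 = 1/3 ↦ 1/3  <
p1 = 1/3, p2 = 2/3 ↦ 1/3  <
p1 = 1/3, p2 = 1 ↦ 1/3  <
p1 = 2/3, p2 = 0 ↦ 2/3  <
p1 = 2/3, p2 = 1/3 ↦ 2/3  <
p1 = 2/3, p2 = 2/3 ↦ 2/3  <
p1 = 2/3, p2 = 1 ↦ 2/3  <
p1 = 1, p2 = 0 ↦ 1  ≥
p1 = 1, p2 = 1/3 ↦ 2/3  <
p1 = 1, p2 = 2/3 ↦ 1/3  <
p1 = 1, p2 = 1 ↦ 0  <
So 1 of the 16 assignments meets the threshold.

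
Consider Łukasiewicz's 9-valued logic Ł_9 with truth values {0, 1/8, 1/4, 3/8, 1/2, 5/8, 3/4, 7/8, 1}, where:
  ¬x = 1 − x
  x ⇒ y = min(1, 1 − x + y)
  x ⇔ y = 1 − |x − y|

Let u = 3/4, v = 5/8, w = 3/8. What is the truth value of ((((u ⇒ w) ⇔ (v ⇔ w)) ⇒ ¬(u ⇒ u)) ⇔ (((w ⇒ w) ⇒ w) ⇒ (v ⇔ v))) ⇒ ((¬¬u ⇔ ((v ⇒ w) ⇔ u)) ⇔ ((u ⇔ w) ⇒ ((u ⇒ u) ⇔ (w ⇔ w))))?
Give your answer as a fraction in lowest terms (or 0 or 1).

u ⇒ w = 3/4 ⇒ 3/8 = 5/8
v ⇔ w = 5/8 ⇔ 3/8 = 3/4
(u ⇒ w) ⇔ (v ⇔ w) = 5/8 ⇔ 3/4 = 7/8
u ⇒ u = 3/4 ⇒ 3/4 = 1
¬(u ⇒ u) = ¬1 = 0
((u ⇒ w) ⇔ (v ⇔ w)) ⇒ ¬(u ⇒ u) = 7/8 ⇒ 0 = 1/8
w ⇒ w = 3/8 ⇒ 3/8 = 1
(w ⇒ w) ⇒ w = 1 ⇒ 3/8 = 3/8
v ⇔ v = 5/8 ⇔ 5/8 = 1
((w ⇒ w) ⇒ w) ⇒ (v ⇔ v) = 3/8 ⇒ 1 = 1
(((u ⇒ w) ⇔ (v ⇔ w)) ⇒ ¬(u ⇒ u)) ⇔ (((w ⇒ w) ⇒ w) ⇒ (v ⇔ v)) = 1/8 ⇔ 1 = 1/8
¬u = ¬3/4 = 1/4
¬¬u = ¬1/4 = 3/4
v ⇒ w = 5/8 ⇒ 3/8 = 3/4
(v ⇒ w) ⇔ u = 3/4 ⇔ 3/4 = 1
¬¬u ⇔ ((v ⇒ w) ⇔ u) = 3/4 ⇔ 1 = 3/4
u ⇔ w = 3/4 ⇔ 3/8 = 5/8
u ⇒ u = 3/4 ⇒ 3/4 = 1
w ⇔ w = 3/8 ⇔ 3/8 = 1
(u ⇒ u) ⇔ (w ⇔ w) = 1 ⇔ 1 = 1
(u ⇔ w) ⇒ ((u ⇒ u) ⇔ (w ⇔ w)) = 5/8 ⇒ 1 = 1
(¬¬u ⇔ ((v ⇒ w) ⇔ u)) ⇔ ((u ⇔ w) ⇒ ((u ⇒ u) ⇔ (w ⇔ w))) = 3/4 ⇔ 1 = 3/4
((((u ⇒ w) ⇔ (v ⇔ w)) ⇒ ¬(u ⇒ u)) ⇔ (((w ⇒ w) ⇒ w) ⇒ (v ⇔ v))) ⇒ ((¬¬u ⇔ ((v ⇒ w) ⇔ u)) ⇔ ((u ⇔ w) ⇒ ((u ⇒ u) ⇔ (w ⇔ w)))) = 1/8 ⇒ 3/4 = 1

1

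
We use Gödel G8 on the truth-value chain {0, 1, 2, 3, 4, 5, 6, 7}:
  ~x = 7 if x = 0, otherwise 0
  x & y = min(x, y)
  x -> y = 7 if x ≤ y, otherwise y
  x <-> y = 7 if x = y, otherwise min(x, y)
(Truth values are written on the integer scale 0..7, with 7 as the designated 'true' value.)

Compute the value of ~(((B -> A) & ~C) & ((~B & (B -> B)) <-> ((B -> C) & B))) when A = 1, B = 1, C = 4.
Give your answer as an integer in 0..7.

7

B -> A = 1 -> 1 = 7
~C = ~4 = 0
(B -> A) & ~C = 7 & 0 = 0
~B = ~1 = 0
B -> B = 1 -> 1 = 7
~B & (B -> B) = 0 & 7 = 0
B -> C = 1 -> 4 = 7
(B -> C) & B = 7 & 1 = 1
(~B & (B -> B)) <-> ((B -> C) & B) = 0 <-> 1 = 0
((B -> A) & ~C) & ((~B & (B -> B)) <-> ((B -> C) & B)) = 0 & 0 = 0
~(((B -> A) & ~C) & ((~B & (B -> B)) <-> ((B -> C) & B))) = ~0 = 7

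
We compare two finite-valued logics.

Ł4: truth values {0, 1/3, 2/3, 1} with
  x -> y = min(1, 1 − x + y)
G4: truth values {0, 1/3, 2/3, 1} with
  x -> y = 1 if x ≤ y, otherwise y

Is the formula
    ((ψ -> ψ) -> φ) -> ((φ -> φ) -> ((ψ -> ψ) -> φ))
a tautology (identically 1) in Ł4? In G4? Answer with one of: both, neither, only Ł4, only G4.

In Ł4: every assignment gives 1 — tautology.
In G4: every assignment gives 1 — tautology.

both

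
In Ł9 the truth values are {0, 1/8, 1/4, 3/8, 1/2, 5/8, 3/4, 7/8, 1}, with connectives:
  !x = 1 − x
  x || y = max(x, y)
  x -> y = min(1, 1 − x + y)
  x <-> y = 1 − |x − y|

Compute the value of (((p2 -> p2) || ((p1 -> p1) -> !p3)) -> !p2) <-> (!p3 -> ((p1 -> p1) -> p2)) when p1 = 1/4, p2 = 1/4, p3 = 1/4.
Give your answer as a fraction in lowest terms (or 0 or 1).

3/4

p2 -> p2 = 1/4 -> 1/4 = 1
p1 -> p1 = 1/4 -> 1/4 = 1
!p3 = !1/4 = 3/4
(p1 -> p1) -> !p3 = 1 -> 3/4 = 3/4
(p2 -> p2) || ((p1 -> p1) -> !p3) = 1 || 3/4 = 1
!p2 = !1/4 = 3/4
((p2 -> p2) || ((p1 -> p1) -> !p3)) -> !p2 = 1 -> 3/4 = 3/4
!p3 = !1/4 = 3/4
p1 -> p1 = 1/4 -> 1/4 = 1
(p1 -> p1) -> p2 = 1 -> 1/4 = 1/4
!p3 -> ((p1 -> p1) -> p2) = 3/4 -> 1/4 = 1/2
(((p2 -> p2) || ((p1 -> p1) -> !p3)) -> !p2) <-> (!p3 -> ((p1 -> p1) -> p2)) = 3/4 <-> 1/2 = 3/4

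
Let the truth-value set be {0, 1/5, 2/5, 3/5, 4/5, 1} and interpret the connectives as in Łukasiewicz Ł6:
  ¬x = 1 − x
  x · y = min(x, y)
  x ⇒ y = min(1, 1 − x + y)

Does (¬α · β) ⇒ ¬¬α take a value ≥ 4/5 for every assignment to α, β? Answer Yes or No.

No

Counterexample: take α = 0, β = 2/5.
¬α = ¬0 = 1
¬α · β = 1 · 2/5 = 2/5
¬α = ¬0 = 1
¬¬α = ¬1 = 0
(¬α · β) ⇒ ¬¬α = 2/5 ⇒ 0 = 3/5
This gives 3/5, which is below 4/5.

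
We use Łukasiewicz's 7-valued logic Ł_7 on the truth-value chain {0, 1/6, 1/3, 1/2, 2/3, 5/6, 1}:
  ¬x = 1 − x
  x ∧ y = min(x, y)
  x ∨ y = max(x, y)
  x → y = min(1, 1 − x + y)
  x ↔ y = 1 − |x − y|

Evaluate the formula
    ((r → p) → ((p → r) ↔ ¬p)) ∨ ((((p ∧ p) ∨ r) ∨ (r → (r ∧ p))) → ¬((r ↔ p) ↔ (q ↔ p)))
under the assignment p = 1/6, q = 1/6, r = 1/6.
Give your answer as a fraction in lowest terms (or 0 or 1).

5/6

r → p = 1/6 → 1/6 = 1
p → r = 1/6 → 1/6 = 1
¬p = ¬1/6 = 5/6
(p → r) ↔ ¬p = 1 ↔ 5/6 = 5/6
(r → p) → ((p → r) ↔ ¬p) = 1 → 5/6 = 5/6
p ∧ p = 1/6 ∧ 1/6 = 1/6
(p ∧ p) ∨ r = 1/6 ∨ 1/6 = 1/6
r ∧ p = 1/6 ∧ 1/6 = 1/6
r → (r ∧ p) = 1/6 → 1/6 = 1
((p ∧ p) ∨ r) ∨ (r → (r ∧ p)) = 1/6 ∨ 1 = 1
r ↔ p = 1/6 ↔ 1/6 = 1
q ↔ p = 1/6 ↔ 1/6 = 1
(r ↔ p) ↔ (q ↔ p) = 1 ↔ 1 = 1
¬((r ↔ p) ↔ (q ↔ p)) = ¬1 = 0
(((p ∧ p) ∨ r) ∨ (r → (r ∧ p))) → ¬((r ↔ p) ↔ (q ↔ p)) = 1 → 0 = 0
((r → p) → ((p → r) ↔ ¬p)) ∨ ((((p ∧ p) ∨ r) ∨ (r → (r ∧ p))) → ¬((r ↔ p) ↔ (q ↔ p))) = 5/6 ∨ 0 = 5/6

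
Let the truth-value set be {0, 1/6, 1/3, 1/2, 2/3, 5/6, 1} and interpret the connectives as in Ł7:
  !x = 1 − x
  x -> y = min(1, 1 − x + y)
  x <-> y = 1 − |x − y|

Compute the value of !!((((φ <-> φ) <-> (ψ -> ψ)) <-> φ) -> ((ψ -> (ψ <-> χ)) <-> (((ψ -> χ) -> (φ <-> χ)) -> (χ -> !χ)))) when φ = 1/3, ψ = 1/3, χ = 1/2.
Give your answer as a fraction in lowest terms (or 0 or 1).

φ <-> φ = 1/3 <-> 1/3 = 1
ψ -> ψ = 1/3 -> 1/3 = 1
(φ <-> φ) <-> (ψ -> ψ) = 1 <-> 1 = 1
((φ <-> φ) <-> (ψ -> ψ)) <-> φ = 1 <-> 1/3 = 1/3
ψ <-> χ = 1/3 <-> 1/2 = 5/6
ψ -> (ψ <-> χ) = 1/3 -> 5/6 = 1
ψ -> χ = 1/3 -> 1/2 = 1
φ <-> χ = 1/3 <-> 1/2 = 5/6
(ψ -> χ) -> (φ <-> χ) = 1 -> 5/6 = 5/6
!χ = !1/2 = 1/2
χ -> !χ = 1/2 -> 1/2 = 1
((ψ -> χ) -> (φ <-> χ)) -> (χ -> !χ) = 5/6 -> 1 = 1
(ψ -> (ψ <-> χ)) <-> (((ψ -> χ) -> (φ <-> χ)) -> (χ -> !χ)) = 1 <-> 1 = 1
(((φ <-> φ) <-> (ψ -> ψ)) <-> φ) -> ((ψ -> (ψ <-> χ)) <-> (((ψ -> χ) -> (φ <-> χ)) -> (χ -> !χ))) = 1/3 -> 1 = 1
!((((φ <-> φ) <-> (ψ -> ψ)) <-> φ) -> ((ψ -> (ψ <-> χ)) <-> (((ψ -> χ) -> (φ <-> χ)) -> (χ -> !χ)))) = !1 = 0
!!((((φ <-> φ) <-> (ψ -> ψ)) <-> φ) -> ((ψ -> (ψ <-> χ)) <-> (((ψ -> χ) -> (φ <-> χ)) -> (χ -> !χ)))) = !0 = 1

1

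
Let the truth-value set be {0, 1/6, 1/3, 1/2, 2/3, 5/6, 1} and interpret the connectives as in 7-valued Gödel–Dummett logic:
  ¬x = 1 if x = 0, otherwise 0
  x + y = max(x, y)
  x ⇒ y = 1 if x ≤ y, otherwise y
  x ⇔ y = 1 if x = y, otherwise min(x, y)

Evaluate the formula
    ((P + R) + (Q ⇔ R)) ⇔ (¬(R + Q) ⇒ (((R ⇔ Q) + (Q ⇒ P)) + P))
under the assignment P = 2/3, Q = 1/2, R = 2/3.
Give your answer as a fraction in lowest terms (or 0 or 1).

P + R = 2/3 + 2/3 = 2/3
Q ⇔ R = 1/2 ⇔ 2/3 = 1/2
(P + R) + (Q ⇔ R) = 2/3 + 1/2 = 2/3
R + Q = 2/3 + 1/2 = 2/3
¬(R + Q) = ¬2/3 = 0
R ⇔ Q = 2/3 ⇔ 1/2 = 1/2
Q ⇒ P = 1/2 ⇒ 2/3 = 1
(R ⇔ Q) + (Q ⇒ P) = 1/2 + 1 = 1
((R ⇔ Q) + (Q ⇒ P)) + P = 1 + 2/3 = 1
¬(R + Q) ⇒ (((R ⇔ Q) + (Q ⇒ P)) + P) = 0 ⇒ 1 = 1
((P + R) + (Q ⇔ R)) ⇔ (¬(R + Q) ⇒ (((R ⇔ Q) + (Q ⇒ P)) + P)) = 2/3 ⇔ 1 = 2/3

2/3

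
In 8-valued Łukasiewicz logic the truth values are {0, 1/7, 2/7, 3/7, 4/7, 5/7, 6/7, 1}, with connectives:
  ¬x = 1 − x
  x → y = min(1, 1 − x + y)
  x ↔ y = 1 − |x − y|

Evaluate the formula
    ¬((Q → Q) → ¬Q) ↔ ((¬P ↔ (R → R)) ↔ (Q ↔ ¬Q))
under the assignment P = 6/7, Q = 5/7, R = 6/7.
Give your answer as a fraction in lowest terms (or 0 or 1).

6/7

Q → Q = 5/7 → 5/7 = 1
¬Q = ¬5/7 = 2/7
(Q → Q) → ¬Q = 1 → 2/7 = 2/7
¬((Q → Q) → ¬Q) = ¬2/7 = 5/7
¬P = ¬6/7 = 1/7
R → R = 6/7 → 6/7 = 1
¬P ↔ (R → R) = 1/7 ↔ 1 = 1/7
¬Q = ¬5/7 = 2/7
Q ↔ ¬Q = 5/7 ↔ 2/7 = 4/7
(¬P ↔ (R → R)) ↔ (Q ↔ ¬Q) = 1/7 ↔ 4/7 = 4/7
¬((Q → Q) → ¬Q) ↔ ((¬P ↔ (R → R)) ↔ (Q ↔ ¬Q)) = 5/7 ↔ 4/7 = 6/7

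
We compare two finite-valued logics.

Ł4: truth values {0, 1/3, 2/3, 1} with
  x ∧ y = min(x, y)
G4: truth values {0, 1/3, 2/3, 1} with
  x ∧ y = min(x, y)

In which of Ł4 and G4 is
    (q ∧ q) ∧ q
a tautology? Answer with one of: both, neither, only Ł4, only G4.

In Ł4: at q = 0 the value is 0 — not a tautology.
In G4: at q = 0 the value is 0 — not a tautology.

neither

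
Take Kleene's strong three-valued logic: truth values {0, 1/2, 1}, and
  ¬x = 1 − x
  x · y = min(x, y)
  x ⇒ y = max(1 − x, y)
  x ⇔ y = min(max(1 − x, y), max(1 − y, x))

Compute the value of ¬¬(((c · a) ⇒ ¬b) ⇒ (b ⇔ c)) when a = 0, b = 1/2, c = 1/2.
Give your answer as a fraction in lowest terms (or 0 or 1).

c · a = 1/2 · 0 = 0
¬b = ¬1/2 = 1/2
(c · a) ⇒ ¬b = 0 ⇒ 1/2 = 1
b ⇔ c = 1/2 ⇔ 1/2 = 1/2
((c · a) ⇒ ¬b) ⇒ (b ⇔ c) = 1 ⇒ 1/2 = 1/2
¬(((c · a) ⇒ ¬b) ⇒ (b ⇔ c)) = ¬1/2 = 1/2
¬¬(((c · a) ⇒ ¬b) ⇒ (b ⇔ c)) = ¬1/2 = 1/2

1/2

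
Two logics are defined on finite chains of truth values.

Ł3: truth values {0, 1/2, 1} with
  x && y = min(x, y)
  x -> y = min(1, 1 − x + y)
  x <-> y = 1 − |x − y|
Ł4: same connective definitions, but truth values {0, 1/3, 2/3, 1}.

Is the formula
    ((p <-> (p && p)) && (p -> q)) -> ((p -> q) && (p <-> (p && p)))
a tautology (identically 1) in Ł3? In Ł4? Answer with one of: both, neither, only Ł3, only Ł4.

In Ł3: every assignment gives 1 — tautology.
In Ł4: every assignment gives 1 — tautology.

both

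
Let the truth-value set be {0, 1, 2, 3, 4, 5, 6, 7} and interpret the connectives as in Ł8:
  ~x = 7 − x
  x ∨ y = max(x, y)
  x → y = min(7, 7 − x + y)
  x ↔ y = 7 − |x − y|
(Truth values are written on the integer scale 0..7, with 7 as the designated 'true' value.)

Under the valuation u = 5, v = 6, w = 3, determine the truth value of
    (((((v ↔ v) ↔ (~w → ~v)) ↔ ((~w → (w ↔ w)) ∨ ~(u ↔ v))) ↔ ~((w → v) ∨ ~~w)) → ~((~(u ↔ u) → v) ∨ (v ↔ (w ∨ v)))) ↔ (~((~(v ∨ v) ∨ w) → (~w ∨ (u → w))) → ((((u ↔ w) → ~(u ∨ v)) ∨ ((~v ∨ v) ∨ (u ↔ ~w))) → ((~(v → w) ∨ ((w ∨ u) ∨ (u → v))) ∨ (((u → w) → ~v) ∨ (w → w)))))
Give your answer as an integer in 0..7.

v ↔ v = 6 ↔ 6 = 7
~w = ~3 = 4
~v = ~6 = 1
~w → ~v = 4 → 1 = 4
(v ↔ v) ↔ (~w → ~v) = 7 ↔ 4 = 4
~w = ~3 = 4
w ↔ w = 3 ↔ 3 = 7
~w → (w ↔ w) = 4 → 7 = 7
u ↔ v = 5 ↔ 6 = 6
~(u ↔ v) = ~6 = 1
(~w → (w ↔ w)) ∨ ~(u ↔ v) = 7 ∨ 1 = 7
((v ↔ v) ↔ (~w → ~v)) ↔ ((~w → (w ↔ w)) ∨ ~(u ↔ v)) = 4 ↔ 7 = 4
w → v = 3 → 6 = 7
~w = ~3 = 4
~~w = ~4 = 3
(w → v) ∨ ~~w = 7 ∨ 3 = 7
~((w → v) ∨ ~~w) = ~7 = 0
(((v ↔ v) ↔ (~w → ~v)) ↔ ((~w → (w ↔ w)) ∨ ~(u ↔ v))) ↔ ~((w → v) ∨ ~~w) = 4 ↔ 0 = 3
u ↔ u = 5 ↔ 5 = 7
~(u ↔ u) = ~7 = 0
~(u ↔ u) → v = 0 → 6 = 7
w ∨ v = 3 ∨ 6 = 6
v ↔ (w ∨ v) = 6 ↔ 6 = 7
(~(u ↔ u) → v) ∨ (v ↔ (w ∨ v)) = 7 ∨ 7 = 7
~((~(u ↔ u) → v) ∨ (v ↔ (w ∨ v))) = ~7 = 0
((((v ↔ v) ↔ (~w → ~v)) ↔ ((~w → (w ↔ w)) ∨ ~(u ↔ v))) ↔ ~((w → v) ∨ ~~w)) → ~((~(u ↔ u) → v) ∨ (v ↔ (w ∨ v))) = 3 → 0 = 4
v ∨ v = 6 ∨ 6 = 6
~(v ∨ v) = ~6 = 1
~(v ∨ v) ∨ w = 1 ∨ 3 = 3
~w = ~3 = 4
u → w = 5 → 3 = 5
~w ∨ (u → w) = 4 ∨ 5 = 5
(~(v ∨ v) ∨ w) → (~w ∨ (u → w)) = 3 → 5 = 7
~((~(v ∨ v) ∨ w) → (~w ∨ (u → w))) = ~7 = 0
u ↔ w = 5 ↔ 3 = 5
u ∨ v = 5 ∨ 6 = 6
~(u ∨ v) = ~6 = 1
(u ↔ w) → ~(u ∨ v) = 5 → 1 = 3
~v = ~6 = 1
~v ∨ v = 1 ∨ 6 = 6
~w = ~3 = 4
u ↔ ~w = 5 ↔ 4 = 6
(~v ∨ v) ∨ (u ↔ ~w) = 6 ∨ 6 = 6
((u ↔ w) → ~(u ∨ v)) ∨ ((~v ∨ v) ∨ (u ↔ ~w)) = 3 ∨ 6 = 6
v → w = 6 → 3 = 4
~(v → w) = ~4 = 3
w ∨ u = 3 ∨ 5 = 5
u → v = 5 → 6 = 7
(w ∨ u) ∨ (u → v) = 5 ∨ 7 = 7
~(v → w) ∨ ((w ∨ u) ∨ (u → v)) = 3 ∨ 7 = 7
u → w = 5 → 3 = 5
~v = ~6 = 1
(u → w) → ~v = 5 → 1 = 3
w → w = 3 → 3 = 7
((u → w) → ~v) ∨ (w → w) = 3 ∨ 7 = 7
(~(v → w) ∨ ((w ∨ u) ∨ (u → v))) ∨ (((u → w) → ~v) ∨ (w → w)) = 7 ∨ 7 = 7
(((u ↔ w) → ~(u ∨ v)) ∨ ((~v ∨ v) ∨ (u ↔ ~w))) → ((~(v → w) ∨ ((w ∨ u) ∨ (u → v))) ∨ (((u → w) → ~v) ∨ (w → w))) = 6 → 7 = 7
~((~(v ∨ v) ∨ w) → (~w ∨ (u → w))) → ((((u ↔ w) → ~(u ∨ v)) ∨ ((~v ∨ v) ∨ (u ↔ ~w))) → ((~(v → w) ∨ ((w ∨ u) ∨ (u → v))) ∨ (((u → w) → ~v) ∨ (w → w)))) = 0 → 7 = 7
(((((v ↔ v) ↔ (~w → ~v)) ↔ ((~w → (w ↔ w)) ∨ ~(u ↔ v))) ↔ ~((w → v) ∨ ~~w)) → ~((~(u ↔ u) → v) ∨ (v ↔ (w ∨ v)))) ↔ (~((~(v ∨ v) ∨ w) → (~w ∨ (u → w))) → ((((u ↔ w) → ~(u ∨ v)) ∨ ((~v ∨ v) ∨ (u ↔ ~w))) → ((~(v → w) ∨ ((w ∨ u) ∨ (u → v))) ∨ (((u → w) → ~v) ∨ (w → w))))) = 4 ↔ 7 = 4

4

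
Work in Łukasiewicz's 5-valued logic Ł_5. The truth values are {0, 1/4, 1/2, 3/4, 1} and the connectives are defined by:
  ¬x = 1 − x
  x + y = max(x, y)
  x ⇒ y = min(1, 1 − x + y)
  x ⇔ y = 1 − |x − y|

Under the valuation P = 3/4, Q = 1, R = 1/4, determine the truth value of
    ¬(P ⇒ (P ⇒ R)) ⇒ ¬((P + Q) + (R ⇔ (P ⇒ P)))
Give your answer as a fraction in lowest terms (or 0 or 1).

3/4

P ⇒ R = 3/4 ⇒ 1/4 = 1/2
P ⇒ (P ⇒ R) = 3/4 ⇒ 1/2 = 3/4
¬(P ⇒ (P ⇒ R)) = ¬3/4 = 1/4
P + Q = 3/4 + 1 = 1
P ⇒ P = 3/4 ⇒ 3/4 = 1
R ⇔ (P ⇒ P) = 1/4 ⇔ 1 = 1/4
(P + Q) + (R ⇔ (P ⇒ P)) = 1 + 1/4 = 1
¬((P + Q) + (R ⇔ (P ⇒ P))) = ¬1 = 0
¬(P ⇒ (P ⇒ R)) ⇒ ¬((P + Q) + (R ⇔ (P ⇒ P))) = 1/4 ⇒ 0 = 3/4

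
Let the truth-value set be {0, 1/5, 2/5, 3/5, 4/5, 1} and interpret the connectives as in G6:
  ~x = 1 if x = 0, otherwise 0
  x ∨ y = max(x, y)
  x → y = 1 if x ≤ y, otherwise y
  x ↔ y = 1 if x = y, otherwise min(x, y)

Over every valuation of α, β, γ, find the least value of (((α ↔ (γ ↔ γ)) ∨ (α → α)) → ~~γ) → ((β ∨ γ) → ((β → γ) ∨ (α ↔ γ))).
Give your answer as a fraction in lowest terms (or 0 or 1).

1/5

Take α = 0, β = 2/5, γ = 1/5:
γ ↔ γ = 1/5 ↔ 1/5 = 1
α ↔ (γ ↔ γ) = 0 ↔ 1 = 0
α → α = 0 → 0 = 1
(α ↔ (γ ↔ γ)) ∨ (α → α) = 0 ∨ 1 = 1
~γ = ~1/5 = 0
~~γ = ~0 = 1
((α ↔ (γ ↔ γ)) ∨ (α → α)) → ~~γ = 1 → 1 = 1
β ∨ γ = 2/5 ∨ 1/5 = 2/5
β → γ = 2/5 → 1/5 = 1/5
α ↔ γ = 0 ↔ 1/5 = 0
(β → γ) ∨ (α ↔ γ) = 1/5 ∨ 0 = 1/5
(β ∨ γ) → ((β → γ) ∨ (α ↔ γ)) = 2/5 → 1/5 = 1/5
(((α ↔ (γ ↔ γ)) ∨ (α → α)) → ~~γ) → ((β ∨ γ) → ((β → γ) ∨ (α ↔ γ))) = 1 → 1/5 = 1/5
No assignment yields a value below 1/5, so this is the minimum.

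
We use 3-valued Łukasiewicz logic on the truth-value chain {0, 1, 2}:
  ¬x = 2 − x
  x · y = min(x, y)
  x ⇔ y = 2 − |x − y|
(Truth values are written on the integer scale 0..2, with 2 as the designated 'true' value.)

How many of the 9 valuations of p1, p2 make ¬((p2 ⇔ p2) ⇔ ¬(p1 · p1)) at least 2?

3

p1 = 0, p2 = 0 ↦ 0  <
p1 = 0, p2 = 1 ↦ 0  <
p1 = 0, p2 = 2 ↦ 0  <
p1 = 1, p2 = 0 ↦ 1  <
p1 = 1, p2 = 1 ↦ 1  <
p1 = 1, p2 = 2 ↦ 1  <
p1 = 2, p2 = 0 ↦ 2  ≥
p1 = 2, p2 = 1 ↦ 2  ≥
p1 = 2, p2 = 2 ↦ 2  ≥
So 3 of the 9 assignments meet the threshold.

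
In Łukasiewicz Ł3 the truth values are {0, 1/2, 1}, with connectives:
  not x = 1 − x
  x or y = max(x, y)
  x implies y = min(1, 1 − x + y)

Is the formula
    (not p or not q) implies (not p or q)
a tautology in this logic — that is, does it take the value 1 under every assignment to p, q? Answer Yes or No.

No

Counterexample: take p = 1/2, q = 0.
not p = not 1/2 = 1/2
not q = not 0 = 1
not p or not q = 1/2 or 1 = 1
not p = not 1/2 = 1/2
not p or q = 1/2 or 0 = 1/2
(not p or not q) implies (not p or q) = 1 implies 1/2 = 1/2
This gives 1/2 ≠ 1.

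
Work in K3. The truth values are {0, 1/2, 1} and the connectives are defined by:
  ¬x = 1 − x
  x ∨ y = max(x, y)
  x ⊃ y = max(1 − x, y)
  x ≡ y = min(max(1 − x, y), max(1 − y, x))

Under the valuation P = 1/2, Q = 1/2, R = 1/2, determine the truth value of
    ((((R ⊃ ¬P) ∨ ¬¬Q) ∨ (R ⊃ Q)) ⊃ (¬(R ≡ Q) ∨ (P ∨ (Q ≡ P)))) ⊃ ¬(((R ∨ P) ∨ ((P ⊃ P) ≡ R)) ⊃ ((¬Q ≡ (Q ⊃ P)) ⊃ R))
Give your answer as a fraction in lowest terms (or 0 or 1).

¬P = ¬1/2 = 1/2
R ⊃ ¬P = 1/2 ⊃ 1/2 = 1/2
¬Q = ¬1/2 = 1/2
¬¬Q = ¬1/2 = 1/2
(R ⊃ ¬P) ∨ ¬¬Q = 1/2 ∨ 1/2 = 1/2
R ⊃ Q = 1/2 ⊃ 1/2 = 1/2
((R ⊃ ¬P) ∨ ¬¬Q) ∨ (R ⊃ Q) = 1/2 ∨ 1/2 = 1/2
R ≡ Q = 1/2 ≡ 1/2 = 1/2
¬(R ≡ Q) = ¬1/2 = 1/2
Q ≡ P = 1/2 ≡ 1/2 = 1/2
P ∨ (Q ≡ P) = 1/2 ∨ 1/2 = 1/2
¬(R ≡ Q) ∨ (P ∨ (Q ≡ P)) = 1/2 ∨ 1/2 = 1/2
(((R ⊃ ¬P) ∨ ¬¬Q) ∨ (R ⊃ Q)) ⊃ (¬(R ≡ Q) ∨ (P ∨ (Q ≡ P))) = 1/2 ⊃ 1/2 = 1/2
R ∨ P = 1/2 ∨ 1/2 = 1/2
P ⊃ P = 1/2 ⊃ 1/2 = 1/2
(P ⊃ P) ≡ R = 1/2 ≡ 1/2 = 1/2
(R ∨ P) ∨ ((P ⊃ P) ≡ R) = 1/2 ∨ 1/2 = 1/2
¬Q = ¬1/2 = 1/2
Q ⊃ P = 1/2 ⊃ 1/2 = 1/2
¬Q ≡ (Q ⊃ P) = 1/2 ≡ 1/2 = 1/2
(¬Q ≡ (Q ⊃ P)) ⊃ R = 1/2 ⊃ 1/2 = 1/2
((R ∨ P) ∨ ((P ⊃ P) ≡ R)) ⊃ ((¬Q ≡ (Q ⊃ P)) ⊃ R) = 1/2 ⊃ 1/2 = 1/2
¬(((R ∨ P) ∨ ((P ⊃ P) ≡ R)) ⊃ ((¬Q ≡ (Q ⊃ P)) ⊃ R)) = ¬1/2 = 1/2
((((R ⊃ ¬P) ∨ ¬¬Q) ∨ (R ⊃ Q)) ⊃ (¬(R ≡ Q) ∨ (P ∨ (Q ≡ P)))) ⊃ ¬(((R ∨ P) ∨ ((P ⊃ P) ≡ R)) ⊃ ((¬Q ≡ (Q ⊃ P)) ⊃ R)) = 1/2 ⊃ 1/2 = 1/2

1/2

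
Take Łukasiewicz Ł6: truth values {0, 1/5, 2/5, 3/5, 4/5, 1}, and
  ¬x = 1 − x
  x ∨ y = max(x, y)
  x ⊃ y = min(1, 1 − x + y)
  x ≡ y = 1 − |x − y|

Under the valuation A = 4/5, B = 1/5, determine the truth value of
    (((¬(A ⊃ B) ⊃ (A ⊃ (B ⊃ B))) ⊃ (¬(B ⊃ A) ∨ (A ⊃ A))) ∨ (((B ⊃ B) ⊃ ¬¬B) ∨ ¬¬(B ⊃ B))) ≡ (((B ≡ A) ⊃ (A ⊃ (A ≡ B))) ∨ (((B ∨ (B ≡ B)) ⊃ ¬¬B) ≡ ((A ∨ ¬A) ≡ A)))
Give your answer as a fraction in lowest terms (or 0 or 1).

A ⊃ B = 4/5 ⊃ 1/5 = 2/5
¬(A ⊃ B) = ¬2/5 = 3/5
B ⊃ B = 1/5 ⊃ 1/5 = 1
A ⊃ (B ⊃ B) = 4/5 ⊃ 1 = 1
¬(A ⊃ B) ⊃ (A ⊃ (B ⊃ B)) = 3/5 ⊃ 1 = 1
B ⊃ A = 1/5 ⊃ 4/5 = 1
¬(B ⊃ A) = ¬1 = 0
A ⊃ A = 4/5 ⊃ 4/5 = 1
¬(B ⊃ A) ∨ (A ⊃ A) = 0 ∨ 1 = 1
(¬(A ⊃ B) ⊃ (A ⊃ (B ⊃ B))) ⊃ (¬(B ⊃ A) ∨ (A ⊃ A)) = 1 ⊃ 1 = 1
B ⊃ B = 1/5 ⊃ 1/5 = 1
¬B = ¬1/5 = 4/5
¬¬B = ¬4/5 = 1/5
(B ⊃ B) ⊃ ¬¬B = 1 ⊃ 1/5 = 1/5
B ⊃ B = 1/5 ⊃ 1/5 = 1
¬(B ⊃ B) = ¬1 = 0
¬¬(B ⊃ B) = ¬0 = 1
((B ⊃ B) ⊃ ¬¬B) ∨ ¬¬(B ⊃ B) = 1/5 ∨ 1 = 1
((¬(A ⊃ B) ⊃ (A ⊃ (B ⊃ B))) ⊃ (¬(B ⊃ A) ∨ (A ⊃ A))) ∨ (((B ⊃ B) ⊃ ¬¬B) ∨ ¬¬(B ⊃ B)) = 1 ∨ 1 = 1
B ≡ A = 1/5 ≡ 4/5 = 2/5
A ≡ B = 4/5 ≡ 1/5 = 2/5
A ⊃ (A ≡ B) = 4/5 ⊃ 2/5 = 3/5
(B ≡ A) ⊃ (A ⊃ (A ≡ B)) = 2/5 ⊃ 3/5 = 1
B ≡ B = 1/5 ≡ 1/5 = 1
B ∨ (B ≡ B) = 1/5 ∨ 1 = 1
¬B = ¬1/5 = 4/5
¬¬B = ¬4/5 = 1/5
(B ∨ (B ≡ B)) ⊃ ¬¬B = 1 ⊃ 1/5 = 1/5
¬A = ¬4/5 = 1/5
A ∨ ¬A = 4/5 ∨ 1/5 = 4/5
(A ∨ ¬A) ≡ A = 4/5 ≡ 4/5 = 1
((B ∨ (B ≡ B)) ⊃ ¬¬B) ≡ ((A ∨ ¬A) ≡ A) = 1/5 ≡ 1 = 1/5
((B ≡ A) ⊃ (A ⊃ (A ≡ B))) ∨ (((B ∨ (B ≡ B)) ⊃ ¬¬B) ≡ ((A ∨ ¬A) ≡ A)) = 1 ∨ 1/5 = 1
(((¬(A ⊃ B) ⊃ (A ⊃ (B ⊃ B))) ⊃ (¬(B ⊃ A) ∨ (A ⊃ A))) ∨ (((B ⊃ B) ⊃ ¬¬B) ∨ ¬¬(B ⊃ B))) ≡ (((B ≡ A) ⊃ (A ⊃ (A ≡ B))) ∨ (((B ∨ (B ≡ B)) ⊃ ¬¬B) ≡ ((A ∨ ¬A) ≡ A))) = 1 ≡ 1 = 1

1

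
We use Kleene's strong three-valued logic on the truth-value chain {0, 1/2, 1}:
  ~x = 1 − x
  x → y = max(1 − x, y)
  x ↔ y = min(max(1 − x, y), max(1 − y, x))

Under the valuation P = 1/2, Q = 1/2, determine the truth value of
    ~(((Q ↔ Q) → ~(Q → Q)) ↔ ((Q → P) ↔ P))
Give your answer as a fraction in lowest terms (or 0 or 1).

1/2

Q ↔ Q = 1/2 ↔ 1/2 = 1/2
Q → Q = 1/2 → 1/2 = 1/2
~(Q → Q) = ~1/2 = 1/2
(Q ↔ Q) → ~(Q → Q) = 1/2 → 1/2 = 1/2
Q → P = 1/2 → 1/2 = 1/2
(Q → P) ↔ P = 1/2 ↔ 1/2 = 1/2
((Q ↔ Q) → ~(Q → Q)) ↔ ((Q → P) ↔ P) = 1/2 ↔ 1/2 = 1/2
~(((Q ↔ Q) → ~(Q → Q)) ↔ ((Q → P) ↔ P)) = ~1/2 = 1/2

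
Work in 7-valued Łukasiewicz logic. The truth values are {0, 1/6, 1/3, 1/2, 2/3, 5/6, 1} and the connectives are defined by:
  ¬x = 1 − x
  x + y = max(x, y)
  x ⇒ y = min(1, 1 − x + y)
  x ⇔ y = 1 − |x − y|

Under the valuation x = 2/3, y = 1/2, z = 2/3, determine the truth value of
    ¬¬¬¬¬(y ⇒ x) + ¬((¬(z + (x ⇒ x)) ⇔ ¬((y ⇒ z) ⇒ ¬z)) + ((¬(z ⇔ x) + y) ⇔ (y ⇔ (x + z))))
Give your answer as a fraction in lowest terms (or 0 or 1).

1/3

y ⇒ x = 1/2 ⇒ 2/3 = 1
¬(y ⇒ x) = ¬1 = 0
¬¬(y ⇒ x) = ¬0 = 1
¬¬¬(y ⇒ x) = ¬1 = 0
¬¬¬¬(y ⇒ x) = ¬0 = 1
¬¬¬¬¬(y ⇒ x) = ¬1 = 0
x ⇒ x = 2/3 ⇒ 2/3 = 1
z + (x ⇒ x) = 2/3 + 1 = 1
¬(z + (x ⇒ x)) = ¬1 = 0
y ⇒ z = 1/2 ⇒ 2/3 = 1
¬z = ¬2/3 = 1/3
(y ⇒ z) ⇒ ¬z = 1 ⇒ 1/3 = 1/3
¬((y ⇒ z) ⇒ ¬z) = ¬1/3 = 2/3
¬(z + (x ⇒ x)) ⇔ ¬((y ⇒ z) ⇒ ¬z) = 0 ⇔ 2/3 = 1/3
z ⇔ x = 2/3 ⇔ 2/3 = 1
¬(z ⇔ x) = ¬1 = 0
¬(z ⇔ x) + y = 0 + 1/2 = 1/2
x + z = 2/3 + 2/3 = 2/3
y ⇔ (x + z) = 1/2 ⇔ 2/3 = 5/6
(¬(z ⇔ x) + y) ⇔ (y ⇔ (x + z)) = 1/2 ⇔ 5/6 = 2/3
(¬(z + (x ⇒ x)) ⇔ ¬((y ⇒ z) ⇒ ¬z)) + ((¬(z ⇔ x) + y) ⇔ (y ⇔ (x + z))) = 1/3 + 2/3 = 2/3
¬((¬(z + (x ⇒ x)) ⇔ ¬((y ⇒ z) ⇒ ¬z)) + ((¬(z ⇔ x) + y) ⇔ (y ⇔ (x + z)))) = ¬2/3 = 1/3
¬¬¬¬¬(y ⇒ x) + ¬((¬(z + (x ⇒ x)) ⇔ ¬((y ⇒ z) ⇒ ¬z)) + ((¬(z ⇔ x) + y) ⇔ (y ⇔ (x + z)))) = 0 + 1/3 = 1/3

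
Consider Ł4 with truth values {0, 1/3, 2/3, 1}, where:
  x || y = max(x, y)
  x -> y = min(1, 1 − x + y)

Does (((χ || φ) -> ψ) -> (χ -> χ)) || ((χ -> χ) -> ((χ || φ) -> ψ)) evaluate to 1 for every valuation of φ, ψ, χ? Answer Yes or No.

Yes

At φ = 1/3, ψ = 2/3, χ = 2/3, for instance:
χ || φ = 2/3 || 1/3 = 2/3
(χ || φ) -> ψ = 2/3 -> 2/3 = 1
χ -> χ = 2/3 -> 2/3 = 1
((χ || φ) -> ψ) -> (χ -> χ) = 1 -> 1 = 1
(χ -> χ) -> ((χ || φ) -> ψ) = 1 -> 1 = 1
(((χ || φ) -> ψ) -> (χ -> χ)) || ((χ -> χ) -> ((χ || φ) -> ψ)) = 1 || 1 = 1
and checking the remaining 63 assignments likewise gives ≥ 1 in every case.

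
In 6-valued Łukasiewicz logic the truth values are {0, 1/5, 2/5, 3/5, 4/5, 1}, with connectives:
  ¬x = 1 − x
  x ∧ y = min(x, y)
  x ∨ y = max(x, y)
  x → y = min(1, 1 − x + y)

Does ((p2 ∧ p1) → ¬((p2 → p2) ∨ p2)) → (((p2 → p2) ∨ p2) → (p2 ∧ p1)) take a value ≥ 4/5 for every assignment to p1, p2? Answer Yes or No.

No

Counterexample: take p1 = 0, p2 = 0.
p2 ∧ p1 = 0 ∧ 0 = 0
p2 → p2 = 0 → 0 = 1
(p2 → p2) ∨ p2 = 1 ∨ 0 = 1
¬((p2 → p2) ∨ p2) = ¬1 = 0
(p2 ∧ p1) → ¬((p2 → p2) ∨ p2) = 0 → 0 = 1
p2 → p2 = 0 → 0 = 1
(p2 → p2) ∨ p2 = 1 ∨ 0 = 1
p2 ∧ p1 = 0 ∧ 0 = 0
((p2 → p2) ∨ p2) → (p2 ∧ p1) = 1 → 0 = 0
((p2 ∧ p1) → ¬((p2 → p2) ∨ p2)) → (((p2 → p2) ∨ p2) → (p2 ∧ p1)) = 1 → 0 = 0
This gives 0, which is below 4/5.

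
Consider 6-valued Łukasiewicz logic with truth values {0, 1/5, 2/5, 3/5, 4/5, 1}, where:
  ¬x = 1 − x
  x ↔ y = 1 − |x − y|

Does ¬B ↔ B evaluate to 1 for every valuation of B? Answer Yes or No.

Counterexample: take B = 0.
¬B = ¬0 = 1
¬B ↔ B = 1 ↔ 0 = 0
This gives 0 ≠ 1.

No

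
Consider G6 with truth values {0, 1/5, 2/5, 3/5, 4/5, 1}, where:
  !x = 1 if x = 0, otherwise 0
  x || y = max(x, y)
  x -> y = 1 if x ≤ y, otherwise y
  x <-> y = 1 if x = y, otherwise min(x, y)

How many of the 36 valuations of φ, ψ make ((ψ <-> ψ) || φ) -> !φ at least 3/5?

value 1: 6 assignments (counts)
value 0: 30 assignments
So 6 of the 36 assignments meet the threshold.

6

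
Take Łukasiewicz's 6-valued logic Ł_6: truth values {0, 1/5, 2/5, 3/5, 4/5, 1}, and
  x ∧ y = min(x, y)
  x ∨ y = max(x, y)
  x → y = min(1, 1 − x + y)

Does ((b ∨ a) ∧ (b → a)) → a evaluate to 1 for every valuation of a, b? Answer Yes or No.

Counterexample: take a = 0, b = 1/5.
b ∨ a = 1/5 ∨ 0 = 1/5
b → a = 1/5 → 0 = 4/5
(b ∨ a) ∧ (b → a) = 1/5 ∧ 4/5 = 1/5
((b ∨ a) ∧ (b → a)) → a = 1/5 → 0 = 4/5
This gives 4/5 ≠ 1.

No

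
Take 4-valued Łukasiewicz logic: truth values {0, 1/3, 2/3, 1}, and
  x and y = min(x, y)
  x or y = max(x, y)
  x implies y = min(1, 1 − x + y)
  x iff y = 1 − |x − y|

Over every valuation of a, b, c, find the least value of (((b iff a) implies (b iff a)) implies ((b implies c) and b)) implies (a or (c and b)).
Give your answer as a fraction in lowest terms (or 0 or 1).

Take a = 0, b = 1/3, c = 0:
b iff a = 1/3 iff 0 = 2/3
b iff a = 1/3 iff 0 = 2/3
(b iff a) implies (b iff a) = 2/3 implies 2/3 = 1
b implies c = 1/3 implies 0 = 2/3
(b implies c) and b = 2/3 and 1/3 = 1/3
((b iff a) implies (b iff a)) implies ((b implies c) and b) = 1 implies 1/3 = 1/3
c and b = 0 and 1/3 = 0
a or (c and b) = 0 or 0 = 0
(((b iff a) implies (b iff a)) implies ((b implies c) and b)) implies (a or (c and b)) = 1/3 implies 0 = 2/3
No assignment yields a value below 2/3, so this is the minimum.

2/3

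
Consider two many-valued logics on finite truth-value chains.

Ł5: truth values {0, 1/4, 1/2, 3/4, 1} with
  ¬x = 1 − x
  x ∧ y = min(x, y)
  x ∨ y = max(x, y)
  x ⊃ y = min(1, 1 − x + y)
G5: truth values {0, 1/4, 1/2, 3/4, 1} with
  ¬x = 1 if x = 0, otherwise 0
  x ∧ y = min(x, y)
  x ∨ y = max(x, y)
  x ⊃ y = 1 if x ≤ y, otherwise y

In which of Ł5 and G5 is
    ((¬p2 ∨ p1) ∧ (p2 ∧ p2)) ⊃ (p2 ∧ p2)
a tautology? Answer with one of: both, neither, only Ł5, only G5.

both

In Ł5: every assignment gives 1 — tautology.
In G5: every assignment gives 1 — tautology.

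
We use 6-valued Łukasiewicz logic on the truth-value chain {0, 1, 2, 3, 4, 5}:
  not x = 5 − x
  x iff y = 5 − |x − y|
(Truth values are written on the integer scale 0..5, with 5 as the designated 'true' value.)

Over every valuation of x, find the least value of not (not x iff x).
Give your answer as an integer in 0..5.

Take x = 2:
not x = not 2 = 3
not x iff x = 3 iff 2 = 4
not (not x iff x) = not 4 = 1
No assignment yields a value below 1, so this is the minimum.

1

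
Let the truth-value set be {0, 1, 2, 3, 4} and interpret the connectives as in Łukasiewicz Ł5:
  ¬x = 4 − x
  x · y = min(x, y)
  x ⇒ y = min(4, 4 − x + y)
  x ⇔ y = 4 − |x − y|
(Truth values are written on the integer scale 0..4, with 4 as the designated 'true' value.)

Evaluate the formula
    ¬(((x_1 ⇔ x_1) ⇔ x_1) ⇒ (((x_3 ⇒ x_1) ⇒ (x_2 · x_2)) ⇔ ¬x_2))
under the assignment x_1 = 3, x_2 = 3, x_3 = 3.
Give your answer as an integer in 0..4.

x_1 ⇔ x_1 = 3 ⇔ 3 = 4
(x_1 ⇔ x_1) ⇔ x_1 = 4 ⇔ 3 = 3
x_3 ⇒ x_1 = 3 ⇒ 3 = 4
x_2 · x_2 = 3 · 3 = 3
(x_3 ⇒ x_1) ⇒ (x_2 · x_2) = 4 ⇒ 3 = 3
¬x_2 = ¬3 = 1
((x_3 ⇒ x_1) ⇒ (x_2 · x_2)) ⇔ ¬x_2 = 3 ⇔ 1 = 2
((x_1 ⇔ x_1) ⇔ x_1) ⇒ (((x_3 ⇒ x_1) ⇒ (x_2 · x_2)) ⇔ ¬x_2) = 3 ⇒ 2 = 3
¬(((x_1 ⇔ x_1) ⇔ x_1) ⇒ (((x_3 ⇒ x_1) ⇒ (x_2 · x_2)) ⇔ ¬x_2)) = ¬3 = 1

1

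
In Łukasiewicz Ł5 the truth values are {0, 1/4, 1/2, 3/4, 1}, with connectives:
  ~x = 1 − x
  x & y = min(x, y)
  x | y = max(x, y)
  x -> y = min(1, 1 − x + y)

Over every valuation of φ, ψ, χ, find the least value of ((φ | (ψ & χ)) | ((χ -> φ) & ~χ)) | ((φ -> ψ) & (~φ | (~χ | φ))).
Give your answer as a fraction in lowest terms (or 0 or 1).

1/2

Take φ = 1/2, ψ = 0, χ = 1/2:
ψ & χ = 0 & 1/2 = 0
φ | (ψ & χ) = 1/2 | 0 = 1/2
χ -> φ = 1/2 -> 1/2 = 1
~χ = ~1/2 = 1/2
(χ -> φ) & ~χ = 1 & 1/2 = 1/2
(φ | (ψ & χ)) | ((χ -> φ) & ~χ) = 1/2 | 1/2 = 1/2
φ -> ψ = 1/2 -> 0 = 1/2
~φ = ~1/2 = 1/2
~χ = ~1/2 = 1/2
~χ | φ = 1/2 | 1/2 = 1/2
~φ | (~χ | φ) = 1/2 | 1/2 = 1/2
(φ -> ψ) & (~φ | (~χ | φ)) = 1/2 & 1/2 = 1/2
((φ | (ψ & χ)) | ((χ -> φ) & ~χ)) | ((φ -> ψ) & (~φ | (~χ | φ))) = 1/2 | 1/2 = 1/2
No assignment yields a value below 1/2, so this is the minimum.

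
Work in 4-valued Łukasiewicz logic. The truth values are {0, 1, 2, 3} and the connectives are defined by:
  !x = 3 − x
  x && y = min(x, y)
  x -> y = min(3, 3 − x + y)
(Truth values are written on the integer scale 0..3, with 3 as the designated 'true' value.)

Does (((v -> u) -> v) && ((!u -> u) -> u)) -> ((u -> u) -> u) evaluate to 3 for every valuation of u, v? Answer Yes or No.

No

Counterexample: take u = 0, v = 1.
v -> u = 1 -> 0 = 2
(v -> u) -> v = 2 -> 1 = 2
!u = !0 = 3
!u -> u = 3 -> 0 = 0
(!u -> u) -> u = 0 -> 0 = 3
((v -> u) -> v) && ((!u -> u) -> u) = 2 && 3 = 2
u -> u = 0 -> 0 = 3
(u -> u) -> u = 3 -> 0 = 0
(((v -> u) -> v) && ((!u -> u) -> u)) -> ((u -> u) -> u) = 2 -> 0 = 1
This gives 1 ≠ 3.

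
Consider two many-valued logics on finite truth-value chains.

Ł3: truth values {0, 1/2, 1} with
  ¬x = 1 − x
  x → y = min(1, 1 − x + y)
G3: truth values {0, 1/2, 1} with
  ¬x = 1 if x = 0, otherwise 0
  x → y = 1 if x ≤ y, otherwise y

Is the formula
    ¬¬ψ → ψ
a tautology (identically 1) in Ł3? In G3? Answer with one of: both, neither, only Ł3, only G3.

only Ł3

In Ł3: every assignment gives 1 — tautology.
In G3: at ψ = 1/2 the value is 1/2 — not a tautology.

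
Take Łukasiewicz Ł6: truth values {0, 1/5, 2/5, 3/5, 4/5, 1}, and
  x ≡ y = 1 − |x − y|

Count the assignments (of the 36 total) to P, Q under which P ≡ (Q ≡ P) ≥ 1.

value 1: 8 assignments (counts)
value 4/5: 10 assignments
value 3/5: 7 assignments
value 2/5: 6 assignments
value 1/5: 3 assignments
value 0: 2 assignments
So 8 of the 36 assignments meet the threshold.

8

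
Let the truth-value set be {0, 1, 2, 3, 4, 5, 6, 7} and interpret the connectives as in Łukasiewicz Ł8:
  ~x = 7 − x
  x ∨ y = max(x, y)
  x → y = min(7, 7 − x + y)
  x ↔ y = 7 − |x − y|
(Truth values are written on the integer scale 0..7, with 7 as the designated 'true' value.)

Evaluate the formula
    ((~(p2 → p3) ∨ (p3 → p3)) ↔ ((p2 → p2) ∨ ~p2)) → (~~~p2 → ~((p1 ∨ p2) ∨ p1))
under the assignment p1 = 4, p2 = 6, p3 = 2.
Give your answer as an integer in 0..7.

p2 → p3 = 6 → 2 = 3
~(p2 → p3) = ~3 = 4
p3 → p3 = 2 → 2 = 7
~(p2 → p3) ∨ (p3 → p3) = 4 ∨ 7 = 7
p2 → p2 = 6 → 6 = 7
~p2 = ~6 = 1
(p2 → p2) ∨ ~p2 = 7 ∨ 1 = 7
(~(p2 → p3) ∨ (p3 → p3)) ↔ ((p2 → p2) ∨ ~p2) = 7 ↔ 7 = 7
~p2 = ~6 = 1
~~p2 = ~1 = 6
~~~p2 = ~6 = 1
p1 ∨ p2 = 4 ∨ 6 = 6
(p1 ∨ p2) ∨ p1 = 6 ∨ 4 = 6
~((p1 ∨ p2) ∨ p1) = ~6 = 1
~~~p2 → ~((p1 ∨ p2) ∨ p1) = 1 → 1 = 7
((~(p2 → p3) ∨ (p3 → p3)) ↔ ((p2 → p2) ∨ ~p2)) → (~~~p2 → ~((p1 ∨ p2) ∨ p1)) = 7 → 7 = 7

7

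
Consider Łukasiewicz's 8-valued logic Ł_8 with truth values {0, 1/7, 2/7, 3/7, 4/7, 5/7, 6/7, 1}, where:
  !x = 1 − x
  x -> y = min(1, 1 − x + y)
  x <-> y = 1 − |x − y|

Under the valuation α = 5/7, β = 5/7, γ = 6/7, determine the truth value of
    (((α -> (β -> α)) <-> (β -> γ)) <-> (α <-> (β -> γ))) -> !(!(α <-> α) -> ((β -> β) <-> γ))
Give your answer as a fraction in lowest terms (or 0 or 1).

2/7

β -> α = 5/7 -> 5/7 = 1
α -> (β -> α) = 5/7 -> 1 = 1
β -> γ = 5/7 -> 6/7 = 1
(α -> (β -> α)) <-> (β -> γ) = 1 <-> 1 = 1
β -> γ = 5/7 -> 6/7 = 1
α <-> (β -> γ) = 5/7 <-> 1 = 5/7
((α -> (β -> α)) <-> (β -> γ)) <-> (α <-> (β -> γ)) = 1 <-> 5/7 = 5/7
α <-> α = 5/7 <-> 5/7 = 1
!(α <-> α) = !1 = 0
β -> β = 5/7 -> 5/7 = 1
(β -> β) <-> γ = 1 <-> 6/7 = 6/7
!(α <-> α) -> ((β -> β) <-> γ) = 0 -> 6/7 = 1
!(!(α <-> α) -> ((β -> β) <-> γ)) = !1 = 0
(((α -> (β -> α)) <-> (β -> γ)) <-> (α <-> (β -> γ))) -> !(!(α <-> α) -> ((β -> β) <-> γ)) = 5/7 -> 0 = 2/7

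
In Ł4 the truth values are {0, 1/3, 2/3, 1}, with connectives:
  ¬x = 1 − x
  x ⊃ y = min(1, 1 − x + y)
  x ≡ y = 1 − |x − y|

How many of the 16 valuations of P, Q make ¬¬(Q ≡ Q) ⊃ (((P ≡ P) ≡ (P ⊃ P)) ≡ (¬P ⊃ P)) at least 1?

P = 0, Q = 0 ↦ 0  <
P = 0, Q = 1/3 ↦ 0  <
P = 0, Q = 2/3 ↦ 0  <
P = 0, Q = 1 ↦ 0  <
P = 1/3, Q = 0 ↦ 2/3  <
P = 1/3, Q = 1/3 ↦ 2/3  <
P = 1/3, Q = 2/3 ↦ 2/3  <
P = 1/3, Q = 1 ↦ 2/3  <
P = 2/3, Q = 0 ↦ 1  ≥
P = 2/3, Q = 1/3 ↦ 1  ≥
P = 2/3, Q = 2/3 ↦ 1  ≥
P = 2/3, Q = 1 ↦ 1  ≥
P = 1, Q = 0 ↦ 1  ≥
P = 1, Q = 1/3 ↦ 1  ≥
P = 1, Q = 2/3 ↦ 1  ≥
P = 1, Q = 1 ↦ 1  ≥
So 8 of the 16 assignments meet the threshold.

8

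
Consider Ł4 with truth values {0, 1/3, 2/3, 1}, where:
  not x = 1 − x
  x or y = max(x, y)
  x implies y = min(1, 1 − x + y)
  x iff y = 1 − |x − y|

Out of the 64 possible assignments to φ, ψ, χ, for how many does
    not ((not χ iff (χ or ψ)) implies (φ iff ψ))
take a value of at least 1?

value 1: 1 assignment (counts)
value 2/3: 5 assignments
value 1/3: 11 assignments
value 0: 47 assignments
So 1 of the 64 assignments meets the threshold.

1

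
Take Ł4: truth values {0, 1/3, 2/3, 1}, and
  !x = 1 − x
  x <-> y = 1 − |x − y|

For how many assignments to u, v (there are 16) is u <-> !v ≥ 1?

u = 0, v = 0 ↦ 0  <
u = 0, v = 1/3 ↦ 1/3  <
u = 0, v = 2/3 ↦ 2/3  <
u = 0, v = 1 ↦ 1  ≥
u = 1/3, v = 0 ↦ 1/3  <
u = 1/3, v = 1/3 ↦ 2/3  <
u = 1/3, v = 2/3 ↦ 1  ≥
u = 1/3, v = 1 ↦ 2/3  <
u = 2/3, v = 0 ↦ 2/3  <
u = 2/3, v = 1/3 ↦ 1  ≥
u = 2/3, v = 2/3 ↦ 2/3  <
u = 2/3, v = 1 ↦ 1/3  <
u = 1, v = 0 ↦ 1  ≥
u = 1, v = 1/3 ↦ 2/3  <
u = 1, v = 2/3 ↦ 1/3  <
u = 1, v = 1 ↦ 0  <
So 4 of the 16 assignments meet the threshold.

4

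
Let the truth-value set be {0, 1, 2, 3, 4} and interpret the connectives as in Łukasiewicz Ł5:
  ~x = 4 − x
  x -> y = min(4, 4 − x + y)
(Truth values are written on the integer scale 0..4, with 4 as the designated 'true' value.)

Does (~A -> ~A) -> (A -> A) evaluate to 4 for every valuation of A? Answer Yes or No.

Yes

A = 0 ↦ 4
A = 1 ↦ 4
A = 2 ↦ 4
A = 3 ↦ 4
A = 4 ↦ 4
Every assignment gives a value ≥ 4.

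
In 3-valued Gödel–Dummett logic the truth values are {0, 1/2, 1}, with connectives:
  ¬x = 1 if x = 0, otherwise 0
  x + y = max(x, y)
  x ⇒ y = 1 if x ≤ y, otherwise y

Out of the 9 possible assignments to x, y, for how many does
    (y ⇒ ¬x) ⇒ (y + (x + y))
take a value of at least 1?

6

x = 0, y = 0 ↦ 0  <
x = 0, y = 1/2 ↦ 1/2  <
x = 0, y = 1 ↦ 1  ≥
x = 1/2, y = 0 ↦ 1/2  <
x = 1/2, y = 1/2 ↦ 1  ≥
x = 1/2, y = 1 ↦ 1  ≥
x = 1, y = 0 ↦ 1  ≥
x = 1, y = 1/2 ↦ 1  ≥
x = 1, y = 1 ↦ 1  ≥
So 6 of the 9 assignments meet the threshold.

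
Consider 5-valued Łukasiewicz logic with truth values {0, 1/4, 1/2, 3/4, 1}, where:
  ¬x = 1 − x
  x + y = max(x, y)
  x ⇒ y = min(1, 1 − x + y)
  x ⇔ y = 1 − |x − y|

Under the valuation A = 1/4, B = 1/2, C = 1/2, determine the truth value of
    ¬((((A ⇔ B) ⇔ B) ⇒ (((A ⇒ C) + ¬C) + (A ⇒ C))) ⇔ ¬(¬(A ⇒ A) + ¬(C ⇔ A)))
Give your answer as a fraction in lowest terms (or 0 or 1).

1/4

A ⇔ B = 1/4 ⇔ 1/2 = 3/4
(A ⇔ B) ⇔ B = 3/4 ⇔ 1/2 = 3/4
A ⇒ C = 1/4 ⇒ 1/2 = 1
¬C = ¬1/2 = 1/2
(A ⇒ C) + ¬C = 1 + 1/2 = 1
A ⇒ C = 1/4 ⇒ 1/2 = 1
((A ⇒ C) + ¬C) + (A ⇒ C) = 1 + 1 = 1
((A ⇔ B) ⇔ B) ⇒ (((A ⇒ C) + ¬C) + (A ⇒ C)) = 3/4 ⇒ 1 = 1
A ⇒ A = 1/4 ⇒ 1/4 = 1
¬(A ⇒ A) = ¬1 = 0
C ⇔ A = 1/2 ⇔ 1/4 = 3/4
¬(C ⇔ A) = ¬3/4 = 1/4
¬(A ⇒ A) + ¬(C ⇔ A) = 0 + 1/4 = 1/4
¬(¬(A ⇒ A) + ¬(C ⇔ A)) = ¬1/4 = 3/4
(((A ⇔ B) ⇔ B) ⇒ (((A ⇒ C) + ¬C) + (A ⇒ C))) ⇔ ¬(¬(A ⇒ A) + ¬(C ⇔ A)) = 1 ⇔ 3/4 = 3/4
¬((((A ⇔ B) ⇔ B) ⇒ (((A ⇒ C) + ¬C) + (A ⇒ C))) ⇔ ¬(¬(A ⇒ A) + ¬(C ⇔ A))) = ¬3/4 = 1/4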